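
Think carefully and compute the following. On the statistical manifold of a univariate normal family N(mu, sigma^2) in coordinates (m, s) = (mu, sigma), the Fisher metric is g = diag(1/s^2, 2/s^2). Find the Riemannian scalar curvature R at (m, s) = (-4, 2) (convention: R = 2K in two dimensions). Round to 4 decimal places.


The metric has the form g = (A dm^2 + B ds^2)/s^2 with A = 1, B = 2.
Substitute u = sqrt(A/B)*m: g = B*(du^2 + ds^2)/s^2, i.e. B times the
Poincare upper half-plane metric, which has constant Gaussian curvature -1.
Scaling a 2D metric by a constant c divides the Gaussian curvature by c,
so K = -1/B = -1/(2) = -0.5000 everywhere (the point (m, s) = (-4, 2) is irrelevant:
the curvature is constant).
Scalar curvature in dimension 2: R = 2K = -2/(2) = -1.0000.

-1.0000


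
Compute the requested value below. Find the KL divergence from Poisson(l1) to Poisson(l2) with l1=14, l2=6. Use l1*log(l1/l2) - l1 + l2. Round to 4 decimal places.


KL divergence for Poisson:
KL = l1*log(l1/l2) - l1 + l2.
l1 = 14, l2 = 6.
log(14/6) = 0.847298.
l1*log(l1/l2) = 14 * 0.847298 = 11.86217.
KL = 11.86217 - 14 + 6 = 3.8622

3.8622


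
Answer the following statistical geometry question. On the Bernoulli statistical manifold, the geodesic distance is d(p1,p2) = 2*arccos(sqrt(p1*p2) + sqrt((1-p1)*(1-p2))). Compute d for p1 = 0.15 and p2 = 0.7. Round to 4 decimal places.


Geodesic distance on Bernoulli manifold:
d(p1,p2) = 2*arccos(sqrt(p1*p2) + sqrt((1-p1)*(1-p2))).
sqrt(p1*p2) = sqrt(0.15*0.7) = 0.324037.
sqrt((1-p1)*(1-p2)) = sqrt(0.85*0.3) = 0.504975.
arg = 0.324037 + 0.504975 = 0.829012.
d = 2*arccos(0.829012) = 1.1869

1.1869


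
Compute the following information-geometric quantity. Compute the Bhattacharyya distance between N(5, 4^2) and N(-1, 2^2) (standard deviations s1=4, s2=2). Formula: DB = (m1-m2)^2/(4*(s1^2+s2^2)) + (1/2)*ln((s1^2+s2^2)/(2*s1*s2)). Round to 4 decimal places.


Bhattacharyya distance between two Gaussians:
DB = (m1-m2)^2/(4*(s1^2+s2^2)) + (1/2)*ln((s1^2+s2^2)/(2*s1*s2)).
(m1-m2)^2 = (6)^2 = 36.
s1^2+s2^2 = 16 + 4 = 20.
term1 = 36/80 = 0.45.
term2 = 0.5*ln(20/16.0) = 0.111572.
DB = 0.45 + 0.111572 = 0.5616

0.5616


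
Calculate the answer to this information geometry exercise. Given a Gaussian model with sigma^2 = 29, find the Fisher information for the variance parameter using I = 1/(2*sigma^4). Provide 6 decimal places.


Fisher information for variance: I(sigma^2) = 1/(2*sigma^4).
sigma^2 = 29, so sigma^4 = 841.
I = 1/(2*841) = 1/1682 = 0.000595

0.000595


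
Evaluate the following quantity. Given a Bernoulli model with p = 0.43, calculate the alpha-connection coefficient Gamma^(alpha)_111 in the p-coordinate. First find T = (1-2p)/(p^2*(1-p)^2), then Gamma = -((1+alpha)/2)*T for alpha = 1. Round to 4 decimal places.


Skewness (Amari-Chentsov) tensor: T = (1-2p)/(p^2*(1-p)^2).
p = 0.43, 1-2p = 0.14, p^2 = 0.1849, (1-p)^2 = 0.3249.
T = 0.14/(0.1849 * 0.3249) = 2.330459.
In the p-coordinate, Gamma^(alpha) = Gamma^(0) - (alpha/2)*T with Gamma^(0) = (1/2)*g'(p) = -T/2,
so Gamma^(alpha) = -((1+alpha)/2)*T.
alpha = 1, -(1+alpha)/2 = -1.0.
Gamma = -1.0 * 2.330459 = -2.3305

-2.3305


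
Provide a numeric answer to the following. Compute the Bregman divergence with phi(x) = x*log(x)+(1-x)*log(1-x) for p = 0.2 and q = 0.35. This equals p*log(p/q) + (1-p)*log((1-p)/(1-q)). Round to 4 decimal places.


Bregman divergence with negative entropy generator:
D = p*log(p/q) + (1-p)*log((1-p)/(1-q)).
p = 0.2, q = 0.35.
p*log(p/q) = 0.2*log(0.2/0.35) = -0.111923.
(1-p)*log((1-p)/(1-q)) = 0.8*log(0.8/0.65) = 0.166111.
D = -0.111923 + 0.166111 = 0.0542

0.0542


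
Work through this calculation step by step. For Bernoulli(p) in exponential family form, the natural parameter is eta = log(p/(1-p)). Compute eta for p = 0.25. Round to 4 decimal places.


Natural parameter for Bernoulli: eta = log(p/(1-p)).
p = 0.25, 1-p = 0.75.
p/(1-p) = 0.333333.
eta = log(0.333333) = -1.0986

-1.0986


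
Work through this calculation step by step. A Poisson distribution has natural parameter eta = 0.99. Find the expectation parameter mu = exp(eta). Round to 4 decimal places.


Expectation parameter for Poisson exponential family:
mu = exp(eta).
eta = 0.99.
mu = exp(0.99) = 2.6912

2.6912


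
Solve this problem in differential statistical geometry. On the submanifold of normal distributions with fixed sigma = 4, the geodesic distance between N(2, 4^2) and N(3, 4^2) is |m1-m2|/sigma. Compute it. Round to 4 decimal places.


On the fixed-variance normal subfamily, geodesic distance = |m1-m2|/sigma.
|2 - 3| = 1.
sigma = 4.
d = 1/4 = 0.2500

0.2500


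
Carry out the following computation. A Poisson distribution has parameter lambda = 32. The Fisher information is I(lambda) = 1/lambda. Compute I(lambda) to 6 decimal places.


Fisher information for Poisson: I(lambda) = 1/lambda.
lambda = 32.
I(lambda) = 1/32 = 0.031250

0.031250


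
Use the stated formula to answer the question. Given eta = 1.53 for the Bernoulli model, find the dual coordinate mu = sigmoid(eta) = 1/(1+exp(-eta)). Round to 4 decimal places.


Dual coordinate (expectation parameter) for Bernoulli:
mu = 1/(1+exp(-eta)).
eta = 1.53.
exp(-eta) = exp(-1.53) = 0.216536.
mu = 1/(1+0.216536) = 0.8220

0.8220


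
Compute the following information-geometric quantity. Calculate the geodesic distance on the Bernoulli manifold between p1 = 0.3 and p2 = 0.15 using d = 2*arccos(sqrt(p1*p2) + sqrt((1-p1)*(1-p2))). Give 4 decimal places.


Geodesic distance on Bernoulli manifold:
d(p1,p2) = 2*arccos(sqrt(p1*p2) + sqrt((1-p1)*(1-p2))).
sqrt(p1*p2) = sqrt(0.3*0.15) = 0.212132.
sqrt((1-p1)*(1-p2)) = sqrt(0.7*0.85) = 0.771362.
arg = 0.212132 + 0.771362 = 0.983494.
d = 2*arccos(0.983494) = 0.3639

0.3639


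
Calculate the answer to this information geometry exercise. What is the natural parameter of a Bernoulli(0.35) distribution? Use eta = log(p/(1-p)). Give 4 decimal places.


Natural parameter for Bernoulli: eta = log(p/(1-p)).
p = 0.35, 1-p = 0.65.
p/(1-p) = 0.538462.
eta = log(0.538462) = -0.6190

-0.6190


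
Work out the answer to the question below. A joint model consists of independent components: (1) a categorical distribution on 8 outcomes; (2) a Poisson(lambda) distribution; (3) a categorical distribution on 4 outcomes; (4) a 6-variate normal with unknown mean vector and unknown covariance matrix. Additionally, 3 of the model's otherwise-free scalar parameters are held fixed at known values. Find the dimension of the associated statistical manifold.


The dimension of a statistical manifold equals the number of free
(independent) real parameters of the model. For a product of independent
blocks the parameter counts add.
- categorical on 8 outcomes (probabilities sum to 1): 8-1 = 7.
- Poisson (lambda): 1.
- categorical on 4 outcomes (probabilities sum to 1): 4-1 = 3.
- 6-variate normal: 6 (mean) + 6*7/2 = 21 (symmetric covariance) = 27.
Total = 7 + 1 + 3 + 27 = 38.
3 parameter(s) fixed at known values: 38 - 3 = 35.
Dimension = 35

35


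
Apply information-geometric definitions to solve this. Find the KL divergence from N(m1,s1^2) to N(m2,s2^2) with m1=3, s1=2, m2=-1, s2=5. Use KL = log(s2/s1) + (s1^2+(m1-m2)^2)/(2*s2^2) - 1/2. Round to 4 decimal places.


KL divergence between normal distributions:
KL = log(s2/s1) + (s1^2 + (m1-m2)^2)/(2*s2^2) - 1/2.
log(5/2) = 0.916291.
(2^2 + (3--1)^2)/(2*5^2) = (4 + 16)/50 = 0.4.
KL = 0.916291 + 0.4 - 0.5 = 0.8163

0.8163


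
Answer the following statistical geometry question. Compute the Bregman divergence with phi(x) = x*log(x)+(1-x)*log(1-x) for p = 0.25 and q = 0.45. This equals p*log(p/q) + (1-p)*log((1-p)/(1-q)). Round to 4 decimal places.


Bregman divergence with negative entropy generator:
D = p*log(p/q) + (1-p)*log((1-p)/(1-q)).
p = 0.25, q = 0.45.
p*log(p/q) = 0.25*log(0.25/0.45) = -0.146947.
(1-p)*log((1-p)/(1-q)) = 0.75*log(0.75/0.55) = 0.232616.
D = -0.146947 + 0.232616 = 0.0857

0.0857


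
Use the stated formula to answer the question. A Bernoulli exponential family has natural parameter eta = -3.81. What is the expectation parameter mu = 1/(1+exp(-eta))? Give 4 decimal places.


Dual coordinate (expectation parameter) for Bernoulli:
mu = 1/(1+exp(-eta)).
eta = -3.81.
exp(-eta) = exp(3.81) = 45.150439.
mu = 1/(1+45.150439) = 0.0217

0.0217


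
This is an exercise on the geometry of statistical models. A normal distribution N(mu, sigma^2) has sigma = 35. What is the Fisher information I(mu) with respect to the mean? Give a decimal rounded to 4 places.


The Fisher information for the mean of a normal distribution is I(mu) = 1/sigma^2.
sigma = 35, so sigma^2 = 1225.
I(mu) = 1/1225 = 0.0008

0.0008


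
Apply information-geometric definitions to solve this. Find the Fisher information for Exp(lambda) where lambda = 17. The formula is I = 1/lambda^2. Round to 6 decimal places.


Fisher information for exponential: I(lambda) = 1/lambda^2.
lambda = 17, lambda^2 = 289.
I = 1/289 = 0.003460

0.003460


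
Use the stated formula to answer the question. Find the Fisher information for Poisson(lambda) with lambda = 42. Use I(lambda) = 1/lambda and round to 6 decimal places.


Fisher information for Poisson: I(lambda) = 1/lambda.
lambda = 42.
I(lambda) = 1/42 = 0.023810

0.023810


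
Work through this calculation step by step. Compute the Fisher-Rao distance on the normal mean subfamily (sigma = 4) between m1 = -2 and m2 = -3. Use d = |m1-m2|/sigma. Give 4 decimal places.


On the fixed-variance normal subfamily, geodesic distance = |m1-m2|/sigma.
|-2 - -3| = 1.
sigma = 4.
d = 1/4 = 0.2500

0.2500


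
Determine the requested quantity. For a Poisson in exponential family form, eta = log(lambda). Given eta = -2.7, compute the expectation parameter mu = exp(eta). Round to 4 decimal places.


Expectation parameter for Poisson exponential family:
mu = exp(eta).
eta = -2.7.
mu = exp(-2.7) = 0.0672

0.0672


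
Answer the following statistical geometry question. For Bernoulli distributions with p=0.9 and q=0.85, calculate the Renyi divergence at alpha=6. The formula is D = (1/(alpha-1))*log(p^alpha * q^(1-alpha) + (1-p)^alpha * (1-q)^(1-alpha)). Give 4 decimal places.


Renyi divergence of order alpha between Bernoulli distributions:
D = (1/(alpha-1))*log(p^alpha * q^(1-alpha) + (1-p)^alpha * (1-q)^(1-alpha)).
alpha = 6, p = 0.9, q = 0.85.
p^alpha * q^(1-alpha) = 0.9^6 * 0.85^-5 = 1.197734.
(1-p)^alpha * (1-q)^(1-alpha) = 0.1^6 * 0.15^-5 = 0.013169.
sum = 1.197734 + 0.013169 = 1.210903.
D = (1/5)*log(1.210903) = 0.0383

0.0383


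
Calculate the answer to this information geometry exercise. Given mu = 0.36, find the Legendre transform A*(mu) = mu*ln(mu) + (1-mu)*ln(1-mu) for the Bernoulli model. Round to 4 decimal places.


Legendre transform for Bernoulli:
A*(mu) = mu*log(mu) + (1-mu)*log(1-mu).
mu = 0.36, 1-mu = 0.64.
mu*log(mu) = 0.36*log(0.36) = -0.367794.
(1-mu)*log(1-mu) = 0.64*log(0.64) = -0.285624.
A* = -0.367794 + -0.285624 = -0.6534

-0.6534


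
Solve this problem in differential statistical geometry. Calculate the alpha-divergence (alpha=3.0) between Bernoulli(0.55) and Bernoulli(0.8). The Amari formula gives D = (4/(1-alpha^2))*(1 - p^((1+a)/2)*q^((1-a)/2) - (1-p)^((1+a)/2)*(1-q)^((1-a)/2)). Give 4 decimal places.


Amari alpha-divergence:
D = (4/(1-alpha^2))*(1 - p^((1+a)/2)*q^((1-a)/2) - (1-p)^((1+a)/2)*(1-q)^((1-a)/2)).
alpha = 3.0, p = 0.55, q = 0.8.
e1 = (1+alpha)/2 = 2.0, e2 = (1-alpha)/2 = -1.0.
t1 = p^e1 * q^e2 = 0.55^2.0 * 0.8^-1.0 = 0.378125.
t2 = (1-p)^e1 * (1-q)^e2 = 0.45^2.0 * 0.2^-1.0 = 1.0125.
4/(1-alpha^2) = -0.5.
D = -0.5*(1 - 0.378125 - 1.0125) = 0.1953

0.1953


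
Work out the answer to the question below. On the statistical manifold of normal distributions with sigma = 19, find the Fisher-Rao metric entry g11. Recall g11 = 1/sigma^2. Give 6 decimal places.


For the 2-parameter normal family, the Fisher metric has:
  g11 = 1/sigma^2, g22 = 2/sigma^2.
sigma = 19, sigma^2 = 361.
g11 = 0.002770

0.002770


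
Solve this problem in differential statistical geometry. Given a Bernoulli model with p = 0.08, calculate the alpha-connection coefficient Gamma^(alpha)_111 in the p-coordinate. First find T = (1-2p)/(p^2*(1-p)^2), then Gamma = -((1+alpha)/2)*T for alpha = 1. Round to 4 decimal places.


Skewness (Amari-Chentsov) tensor: T = (1-2p)/(p^2*(1-p)^2).
p = 0.08, 1-2p = 0.84, p^2 = 0.0064, (1-p)^2 = 0.8464.
T = 0.84/(0.0064 * 0.8464) = 155.068526.
In the p-coordinate, Gamma^(alpha) = Gamma^(0) - (alpha/2)*T with Gamma^(0) = (1/2)*g'(p) = -T/2,
so Gamma^(alpha) = -((1+alpha)/2)*T.
alpha = 1, -(1+alpha)/2 = -1.0.
Gamma = -1.0 * 155.068526 = -155.0685

-155.0685


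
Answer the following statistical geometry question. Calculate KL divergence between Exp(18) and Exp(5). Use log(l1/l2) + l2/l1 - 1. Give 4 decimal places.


KL divergence for exponential family:
KL = log(l1/l2) + l2/l1 - 1.
log(18/5) = 1.280934.
5/18 = 0.277778.
KL = 1.280934 + 0.277778 - 1 = 0.5587

0.5587


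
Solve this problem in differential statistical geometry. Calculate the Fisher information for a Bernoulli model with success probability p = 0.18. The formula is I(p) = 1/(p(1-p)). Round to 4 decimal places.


For Bernoulli(p), Fisher information is I(p) = 1/(p*(1-p)).
p = 0.18, 1-p = 0.82.
p*(1-p) = 0.1476.
I(p) = 1/0.1476 = 6.7751

6.7751


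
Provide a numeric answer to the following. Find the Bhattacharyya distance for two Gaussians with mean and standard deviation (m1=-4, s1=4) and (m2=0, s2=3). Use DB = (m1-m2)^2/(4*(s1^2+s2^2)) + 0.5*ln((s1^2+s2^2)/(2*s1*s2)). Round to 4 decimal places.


Bhattacharyya distance between two Gaussians:
DB = (m1-m2)^2/(4*(s1^2+s2^2)) + (1/2)*ln((s1^2+s2^2)/(2*s1*s2)).
(m1-m2)^2 = (-4)^2 = 16.
s1^2+s2^2 = 16 + 9 = 25.
term1 = 16/100 = 0.16.
term2 = 0.5*ln(25/24.0) = 0.020411.
DB = 0.16 + 0.020411 = 0.1804

0.1804


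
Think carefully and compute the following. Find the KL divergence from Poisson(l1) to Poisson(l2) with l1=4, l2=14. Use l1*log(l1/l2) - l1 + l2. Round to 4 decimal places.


KL divergence for Poisson:
KL = l1*log(l1/l2) - l1 + l2.
l1 = 4, l2 = 14.
log(4/14) = -1.252763.
l1*log(l1/l2) = 4 * -1.252763 = -5.011052.
KL = -5.011052 - 4 + 14 = 4.9889

4.9889


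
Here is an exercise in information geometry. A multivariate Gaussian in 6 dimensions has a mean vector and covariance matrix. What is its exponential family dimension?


Exponential family dimension calculation:
For 6-dim MVN: mean has 6 params, covariance has 6*7/2 = 21 unique entries.
Total dim = 6 + 21 = 27.

27


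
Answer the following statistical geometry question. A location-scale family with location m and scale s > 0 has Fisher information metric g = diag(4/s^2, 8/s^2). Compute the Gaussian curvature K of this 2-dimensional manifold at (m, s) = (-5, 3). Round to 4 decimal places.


The metric has the form g = (A dm^2 + B ds^2)/s^2 with A = 4, B = 8.
Substitute u = sqrt(A/B)*m: g = B*(du^2 + ds^2)/s^2, i.e. B times the
Poincare upper half-plane metric, which has constant Gaussian curvature -1.
Scaling a 2D metric by a constant c divides the Gaussian curvature by c,
so K = -1/B = -1/(8) = -0.1250 everywhere (the point (m, s) = (-5, 3) is irrelevant:
the curvature is constant).
The requested Gaussian curvature is K = -0.1250.

-0.1250


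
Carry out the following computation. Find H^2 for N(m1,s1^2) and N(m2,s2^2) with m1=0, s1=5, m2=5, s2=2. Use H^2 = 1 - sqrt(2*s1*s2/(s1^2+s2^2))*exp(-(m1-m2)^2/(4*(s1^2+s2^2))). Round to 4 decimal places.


Squared Hellinger distance for Gaussians:
H^2 = 1 - sqrt(2*s1*s2/(s1^2+s2^2)) * exp(-(m1-m2)^2/(4*(s1^2+s2^2))).
s1^2 = 25, s2^2 = 4, s1^2+s2^2 = 29.
sqrt(2*5*2/(29)) = 0.830455.
(m1-m2)^2 = (-5)^2 = 25.
exp(-25/(4*29)) = exp(-0.215517) = 0.806124.
H^2 = 1 - 0.830455*0.806124 = 0.3306

0.3306


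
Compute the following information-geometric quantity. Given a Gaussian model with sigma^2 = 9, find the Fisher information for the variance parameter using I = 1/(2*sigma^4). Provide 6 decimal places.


Fisher information for variance: I(sigma^2) = 1/(2*sigma^4).
sigma^2 = 9, so sigma^4 = 81.
I = 1/(2*81) = 1/162 = 0.006173

0.006173


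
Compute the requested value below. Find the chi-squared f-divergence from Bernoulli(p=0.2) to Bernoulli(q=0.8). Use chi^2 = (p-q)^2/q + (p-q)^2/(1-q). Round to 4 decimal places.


Chi-squared divergence between Bernoulli distributions:
chi^2 = (p-q)^2/q + (p-q)^2/(1-q).
p = 0.2, q = 0.8, p-q = -0.6.
(p-q)^2 = 0.36.
term1 = 0.36/0.8 = 0.45.
term2 = 0.36/0.2 = 1.8.
chi^2 = 0.45 + 1.8 = 2.2500

2.2500


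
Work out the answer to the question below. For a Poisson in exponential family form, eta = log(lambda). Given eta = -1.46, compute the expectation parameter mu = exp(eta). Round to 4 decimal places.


Expectation parameter for Poisson exponential family:
mu = exp(eta).
eta = -1.46.
mu = exp(-1.46) = 0.2322

0.2322


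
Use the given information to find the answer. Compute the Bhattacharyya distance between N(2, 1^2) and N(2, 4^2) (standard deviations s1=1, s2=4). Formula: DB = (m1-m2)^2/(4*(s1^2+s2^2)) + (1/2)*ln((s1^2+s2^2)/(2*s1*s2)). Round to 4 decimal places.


Bhattacharyya distance between two Gaussians:
DB = (m1-m2)^2/(4*(s1^2+s2^2)) + (1/2)*ln((s1^2+s2^2)/(2*s1*s2)).
(m1-m2)^2 = (0)^2 = 0.
s1^2+s2^2 = 1 + 16 = 17.
term1 = 0/68 = 0.0.
term2 = 0.5*ln(17/8.0) = 0.376886.
DB = 0.0 + 0.376886 = 0.3769

0.3769


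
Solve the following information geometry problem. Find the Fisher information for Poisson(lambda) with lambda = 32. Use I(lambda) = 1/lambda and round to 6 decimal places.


Fisher information for Poisson: I(lambda) = 1/lambda.
lambda = 32.
I(lambda) = 1/32 = 0.031250

0.031250


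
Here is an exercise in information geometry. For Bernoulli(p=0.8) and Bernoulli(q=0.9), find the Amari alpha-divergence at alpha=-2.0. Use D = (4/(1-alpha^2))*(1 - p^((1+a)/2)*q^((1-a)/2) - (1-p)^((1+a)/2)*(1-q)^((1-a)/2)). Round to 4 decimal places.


Amari alpha-divergence:
D = (4/(1-alpha^2))*(1 - p^((1+a)/2)*q^((1-a)/2) - (1-p)^((1+a)/2)*(1-q)^((1-a)/2)).
alpha = -2.0, p = 0.8, q = 0.9.
e1 = (1+alpha)/2 = -0.5, e2 = (1-alpha)/2 = 1.5.
t1 = p^e1 * q^e2 = 0.8^-0.5 * 0.9^1.5 = 0.954594.
t2 = (1-p)^e1 * (1-q)^e2 = 0.2^-0.5 * 0.1^1.5 = 0.070711.
4/(1-alpha^2) = -1.333333.
D = -1.333333*(1 - 0.954594 - 0.070711) = 0.0337

0.0337


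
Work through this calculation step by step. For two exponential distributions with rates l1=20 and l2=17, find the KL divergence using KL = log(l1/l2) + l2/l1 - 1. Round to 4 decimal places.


KL divergence for exponential family:
KL = log(l1/l2) + l2/l1 - 1.
log(20/17) = 0.162519.
17/20 = 0.85.
KL = 0.162519 + 0.85 - 1 = 0.0125

0.0125


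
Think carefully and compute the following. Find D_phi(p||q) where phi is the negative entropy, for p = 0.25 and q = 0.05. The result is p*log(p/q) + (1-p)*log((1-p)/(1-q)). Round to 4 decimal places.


Bregman divergence with negative entropy generator:
D = p*log(p/q) + (1-p)*log((1-p)/(1-q)).
p = 0.25, q = 0.05.
p*log(p/q) = 0.25*log(0.25/0.05) = 0.402359.
(1-p)*log((1-p)/(1-q)) = 0.75*log(0.75/0.95) = -0.177292.
D = 0.402359 + -0.177292 = 0.2251

0.2251


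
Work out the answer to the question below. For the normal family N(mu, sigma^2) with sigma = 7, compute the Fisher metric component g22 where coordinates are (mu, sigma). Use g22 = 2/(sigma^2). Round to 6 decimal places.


For the 2-parameter normal family, the Fisher metric has:
  g11 = 1/sigma^2, g22 = 2/sigma^2.
sigma = 7, sigma^2 = 49.
g22 = 0.040816

0.040816


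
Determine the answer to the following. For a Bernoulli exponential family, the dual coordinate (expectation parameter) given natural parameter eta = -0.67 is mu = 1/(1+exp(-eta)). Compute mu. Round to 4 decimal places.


Dual coordinate (expectation parameter) for Bernoulli:
mu = 1/(1+exp(-eta)).
eta = -0.67.
exp(-eta) = exp(0.67) = 1.954237.
mu = 1/(1+1.954237) = 0.3385

0.3385


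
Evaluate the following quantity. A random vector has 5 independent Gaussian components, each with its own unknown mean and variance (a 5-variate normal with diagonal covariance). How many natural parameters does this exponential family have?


Exponential family dimension calculation:
Each univariate normal has two natural parameters (mu/sigma^2 and -1/(2 sigma^2)).
With 5 independent components, dim = 2 * 5 = 10.

10


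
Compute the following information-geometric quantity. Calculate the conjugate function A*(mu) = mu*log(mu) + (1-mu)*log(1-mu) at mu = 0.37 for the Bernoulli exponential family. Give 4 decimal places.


Legendre transform for Bernoulli:
A*(mu) = mu*log(mu) + (1-mu)*log(1-mu).
mu = 0.37, 1-mu = 0.63.
mu*log(mu) = 0.37*log(0.37) = -0.367873.
(1-mu)*log(1-mu) = 0.63*log(0.63) = -0.291082.
A* = -0.367873 + -0.291082 = -0.6590

-0.6590


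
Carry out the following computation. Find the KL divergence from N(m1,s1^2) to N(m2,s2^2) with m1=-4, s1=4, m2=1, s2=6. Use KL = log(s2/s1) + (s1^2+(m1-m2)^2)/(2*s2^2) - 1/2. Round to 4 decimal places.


KL divergence between normal distributions:
KL = log(s2/s1) + (s1^2 + (m1-m2)^2)/(2*s2^2) - 1/2.
log(6/4) = 0.405465.
(4^2 + (-4-1)^2)/(2*6^2) = (16 + 25)/72 = 0.569444.
KL = 0.405465 + 0.569444 - 0.5 = 0.4749

0.4749


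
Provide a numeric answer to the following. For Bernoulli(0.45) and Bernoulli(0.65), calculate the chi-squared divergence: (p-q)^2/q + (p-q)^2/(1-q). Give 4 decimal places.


Chi-squared divergence between Bernoulli distributions:
chi^2 = (p-q)^2/q + (p-q)^2/(1-q).
p = 0.45, q = 0.65, p-q = -0.2.
(p-q)^2 = 0.04.
term1 = 0.04/0.65 = 0.061538.
term2 = 0.04/0.35 = 0.114286.
chi^2 = 0.061538 + 0.114286 = 0.1758

0.1758


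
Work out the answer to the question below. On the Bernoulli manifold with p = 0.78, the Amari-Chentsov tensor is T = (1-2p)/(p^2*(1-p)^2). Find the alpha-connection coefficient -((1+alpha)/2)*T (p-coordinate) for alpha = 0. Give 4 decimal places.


Skewness (Amari-Chentsov) tensor: T = (1-2p)/(p^2*(1-p)^2).
p = 0.78, 1-2p = -0.56, p^2 = 0.6084, (1-p)^2 = 0.0484.
T = -0.56/(0.6084 * 0.0484) = -19.017502.
In the p-coordinate, Gamma^(alpha) = Gamma^(0) - (alpha/2)*T with Gamma^(0) = (1/2)*g'(p) = -T/2,
so Gamma^(alpha) = -((1+alpha)/2)*T.
alpha = 0, -(1+alpha)/2 = -0.5.
Gamma = -0.5 * -19.017502 = 9.5088

9.5088


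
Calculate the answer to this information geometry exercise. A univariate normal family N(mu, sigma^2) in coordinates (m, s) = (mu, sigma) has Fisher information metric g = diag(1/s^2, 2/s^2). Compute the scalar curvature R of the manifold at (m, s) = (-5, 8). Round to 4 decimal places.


The metric has the form g = (A dm^2 + B ds^2)/s^2 with A = 1, B = 2.
Substitute u = sqrt(A/B)*m: g = B*(du^2 + ds^2)/s^2, i.e. B times the
Poincare upper half-plane metric, which has constant Gaussian curvature -1.
Scaling a 2D metric by a constant c divides the Gaussian curvature by c,
so K = -1/B = -1/(2) = -0.5000 everywhere (the point (m, s) = (-5, 8) is irrelevant:
the curvature is constant).
Scalar curvature in dimension 2: R = 2K = -2/(2) = -1.0000.

-1.0000


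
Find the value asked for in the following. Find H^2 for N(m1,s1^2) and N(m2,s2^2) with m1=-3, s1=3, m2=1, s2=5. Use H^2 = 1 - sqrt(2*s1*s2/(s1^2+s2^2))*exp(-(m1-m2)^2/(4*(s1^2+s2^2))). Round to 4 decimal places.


Squared Hellinger distance for Gaussians:
H^2 = 1 - sqrt(2*s1*s2/(s1^2+s2^2)) * exp(-(m1-m2)^2/(4*(s1^2+s2^2))).
s1^2 = 9, s2^2 = 25, s1^2+s2^2 = 34.
sqrt(2*3*5/(34)) = 0.939336.
(m1-m2)^2 = (-4)^2 = 16.
exp(-16/(4*34)) = exp(-0.117647) = 0.88901.
H^2 = 1 - 0.939336*0.88901 = 0.1649

0.1649


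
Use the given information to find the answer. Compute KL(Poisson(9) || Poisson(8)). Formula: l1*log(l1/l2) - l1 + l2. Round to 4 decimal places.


KL divergence for Poisson:
KL = l1*log(l1/l2) - l1 + l2.
l1 = 9, l2 = 8.
log(9/8) = 0.117783.
l1*log(l1/l2) = 9 * 0.117783 = 1.060047.
KL = 1.060047 - 9 + 8 = 0.0600

0.0600


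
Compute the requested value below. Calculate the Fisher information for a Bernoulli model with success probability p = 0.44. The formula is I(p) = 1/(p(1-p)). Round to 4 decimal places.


For Bernoulli(p), Fisher information is I(p) = 1/(p*(1-p)).
p = 0.44, 1-p = 0.56.
p*(1-p) = 0.2464.
I(p) = 1/0.2464 = 4.0584

4.0584


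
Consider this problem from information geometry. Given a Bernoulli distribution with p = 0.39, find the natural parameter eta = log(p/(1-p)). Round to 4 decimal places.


Natural parameter for Bernoulli: eta = log(p/(1-p)).
p = 0.39, 1-p = 0.61.
p/(1-p) = 0.639344.
eta = log(0.639344) = -0.4473

-0.4473


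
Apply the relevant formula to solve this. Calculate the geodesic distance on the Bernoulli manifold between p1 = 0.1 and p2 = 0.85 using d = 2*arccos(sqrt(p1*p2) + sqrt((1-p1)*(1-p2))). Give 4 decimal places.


Geodesic distance on Bernoulli manifold:
d(p1,p2) = 2*arccos(sqrt(p1*p2) + sqrt((1-p1)*(1-p2))).
sqrt(p1*p2) = sqrt(0.1*0.85) = 0.291548.
sqrt((1-p1)*(1-p2)) = sqrt(0.9*0.15) = 0.367423.
arg = 0.291548 + 0.367423 = 0.658971.
d = 2*arccos(0.658971) = 1.7027

1.7027


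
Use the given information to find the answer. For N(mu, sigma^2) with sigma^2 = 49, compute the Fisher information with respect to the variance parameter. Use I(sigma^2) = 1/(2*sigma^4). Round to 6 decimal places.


Fisher information for variance: I(sigma^2) = 1/(2*sigma^4).
sigma^2 = 49, so sigma^4 = 2401.
I = 1/(2*2401) = 1/4802 = 0.000208

0.000208


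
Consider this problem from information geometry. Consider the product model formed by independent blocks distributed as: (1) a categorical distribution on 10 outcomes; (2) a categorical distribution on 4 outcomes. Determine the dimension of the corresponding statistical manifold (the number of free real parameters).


The dimension of a statistical manifold equals the number of free
(independent) real parameters of the model. For a product of independent
blocks the parameter counts add.
- categorical on 10 outcomes (probabilities sum to 1): 10-1 = 9.
- categorical on 4 outcomes (probabilities sum to 1): 4-1 = 3.
Total = 9 + 3 = 12.
Dimension = 12

12


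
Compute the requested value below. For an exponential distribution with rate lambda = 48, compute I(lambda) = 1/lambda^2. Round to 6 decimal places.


Fisher information for exponential: I(lambda) = 1/lambda^2.
lambda = 48, lambda^2 = 2304.
I = 1/2304 = 0.000434

0.000434


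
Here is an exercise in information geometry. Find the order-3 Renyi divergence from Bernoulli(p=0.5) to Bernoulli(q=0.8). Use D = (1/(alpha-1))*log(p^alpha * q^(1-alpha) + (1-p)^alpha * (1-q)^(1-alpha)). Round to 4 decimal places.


Renyi divergence of order alpha between Bernoulli distributions:
D = (1/(alpha-1))*log(p^alpha * q^(1-alpha) + (1-p)^alpha * (1-q)^(1-alpha)).
alpha = 3, p = 0.5, q = 0.8.
p^alpha * q^(1-alpha) = 0.5^3 * 0.8^-2 = 0.195312.
(1-p)^alpha * (1-q)^(1-alpha) = 0.5^3 * 0.2^-2 = 3.125.
sum = 0.195312 + 3.125 = 3.320313.
D = (1/2)*log(3.320313) = 0.6000

0.6000


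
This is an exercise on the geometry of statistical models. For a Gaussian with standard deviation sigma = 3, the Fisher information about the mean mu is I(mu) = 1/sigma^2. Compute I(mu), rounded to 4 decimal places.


The Fisher information for the mean of a normal distribution is I(mu) = 1/sigma^2.
sigma = 3, so sigma^2 = 9.
I(mu) = 1/9 = 0.1111

0.1111


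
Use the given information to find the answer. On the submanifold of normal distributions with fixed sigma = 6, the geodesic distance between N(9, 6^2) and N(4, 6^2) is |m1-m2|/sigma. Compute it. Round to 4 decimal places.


On the fixed-variance normal subfamily, geodesic distance = |m1-m2|/sigma.
|9 - 4| = 5.
sigma = 6.
d = 5/6 = 0.8333

0.8333


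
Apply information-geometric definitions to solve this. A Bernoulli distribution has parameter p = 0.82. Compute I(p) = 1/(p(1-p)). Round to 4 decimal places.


For Bernoulli(p), Fisher information is I(p) = 1/(p*(1-p)).
p = 0.82, 1-p = 0.18.
p*(1-p) = 0.1476.
I(p) = 1/0.1476 = 6.7751

6.7751


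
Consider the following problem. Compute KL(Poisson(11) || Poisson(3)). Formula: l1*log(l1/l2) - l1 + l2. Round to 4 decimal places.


KL divergence for Poisson:
KL = l1*log(l1/l2) - l1 + l2.
l1 = 11, l2 = 3.
log(11/3) = 1.299283.
l1*log(l1/l2) = 11 * 1.299283 = 14.292113.
KL = 14.292113 - 11 + 3 = 6.2921

6.2921


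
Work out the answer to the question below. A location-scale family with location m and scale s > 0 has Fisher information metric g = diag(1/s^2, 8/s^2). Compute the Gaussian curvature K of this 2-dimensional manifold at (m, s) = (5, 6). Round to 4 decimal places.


The metric has the form g = (A dm^2 + B ds^2)/s^2 with A = 1, B = 8.
Substitute u = sqrt(A/B)*m: g = B*(du^2 + ds^2)/s^2, i.e. B times the
Poincare upper half-plane metric, which has constant Gaussian curvature -1.
Scaling a 2D metric by a constant c divides the Gaussian curvature by c,
so K = -1/B = -1/(8) = -0.1250 everywhere (the point (m, s) = (5, 6) is irrelevant:
the curvature is constant).
The requested Gaussian curvature is K = -0.1250.

-0.1250


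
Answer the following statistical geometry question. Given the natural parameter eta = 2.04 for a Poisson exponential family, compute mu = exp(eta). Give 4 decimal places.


Expectation parameter for Poisson exponential family:
mu = exp(eta).
eta = 2.04.
mu = exp(2.04) = 7.6906

7.6906


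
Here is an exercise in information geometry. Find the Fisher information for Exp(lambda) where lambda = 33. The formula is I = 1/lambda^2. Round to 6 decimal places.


Fisher information for exponential: I(lambda) = 1/lambda^2.
lambda = 33, lambda^2 = 1089.
I = 1/1089 = 0.000918

0.000918


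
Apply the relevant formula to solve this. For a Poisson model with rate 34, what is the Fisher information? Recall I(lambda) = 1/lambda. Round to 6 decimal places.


Fisher information for Poisson: I(lambda) = 1/lambda.
lambda = 34.
I(lambda) = 1/34 = 0.029412

0.029412


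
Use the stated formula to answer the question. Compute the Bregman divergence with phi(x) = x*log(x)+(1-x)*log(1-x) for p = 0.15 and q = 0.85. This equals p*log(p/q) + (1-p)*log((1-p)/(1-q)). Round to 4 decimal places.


Bregman divergence with negative entropy generator:
D = p*log(p/q) + (1-p)*log((1-p)/(1-q)).
p = 0.15, q = 0.85.
p*log(p/q) = 0.15*log(0.15/0.85) = -0.26019.
(1-p)*log((1-p)/(1-q)) = 0.85*log(0.85/0.15) = 1.474411.
D = -0.26019 + 1.474411 = 1.2142

1.2142


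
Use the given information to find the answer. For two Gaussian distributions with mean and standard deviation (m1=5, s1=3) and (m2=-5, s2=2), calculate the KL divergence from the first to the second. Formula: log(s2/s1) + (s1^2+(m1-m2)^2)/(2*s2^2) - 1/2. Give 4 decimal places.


KL divergence between normal distributions:
KL = log(s2/s1) + (s1^2 + (m1-m2)^2)/(2*s2^2) - 1/2.
log(2/3) = -0.405465.
(3^2 + (5--5)^2)/(2*2^2) = (9 + 100)/8 = 13.625.
KL = -0.405465 + 13.625 - 0.5 = 12.7195

12.7195


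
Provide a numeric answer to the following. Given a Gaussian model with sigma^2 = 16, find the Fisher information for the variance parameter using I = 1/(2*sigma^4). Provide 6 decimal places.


Fisher information for variance: I(sigma^2) = 1/(2*sigma^4).
sigma^2 = 16, so sigma^4 = 256.
I = 1/(2*256) = 1/512 = 0.001953

0.001953


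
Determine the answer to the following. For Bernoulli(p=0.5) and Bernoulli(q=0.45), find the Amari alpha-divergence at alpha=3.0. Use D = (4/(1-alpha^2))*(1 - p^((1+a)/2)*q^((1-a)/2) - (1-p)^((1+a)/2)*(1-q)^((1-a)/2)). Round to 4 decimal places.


Amari alpha-divergence:
D = (4/(1-alpha^2))*(1 - p^((1+a)/2)*q^((1-a)/2) - (1-p)^((1+a)/2)*(1-q)^((1-a)/2)).
alpha = 3.0, p = 0.5, q = 0.45.
e1 = (1+alpha)/2 = 2.0, e2 = (1-alpha)/2 = -1.0.
t1 = p^e1 * q^e2 = 0.5^2.0 * 0.45^-1.0 = 0.555556.
t2 = (1-p)^e1 * (1-q)^e2 = 0.5^2.0 * 0.55^-1.0 = 0.454545.
4/(1-alpha^2) = -0.5.
D = -0.5*(1 - 0.555556 - 0.454545) = 0.0051

0.0051


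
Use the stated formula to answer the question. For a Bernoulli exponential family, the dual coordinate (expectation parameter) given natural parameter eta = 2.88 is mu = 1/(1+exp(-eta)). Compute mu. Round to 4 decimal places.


Dual coordinate (expectation parameter) for Bernoulli:
mu = 1/(1+exp(-eta)).
eta = 2.88.
exp(-eta) = exp(-2.88) = 0.056135.
mu = 1/(1+0.056135) = 0.9468

0.9468


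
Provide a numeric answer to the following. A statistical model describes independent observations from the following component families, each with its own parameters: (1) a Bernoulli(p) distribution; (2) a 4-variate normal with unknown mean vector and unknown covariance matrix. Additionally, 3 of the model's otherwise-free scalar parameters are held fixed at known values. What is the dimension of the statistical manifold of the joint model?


The dimension of a statistical manifold equals the number of free
(independent) real parameters of the model. For a product of independent
blocks the parameter counts add.
- Bernoulli (p): 1.
- 4-variate normal: 4 (mean) + 4*5/2 = 10 (symmetric covariance) = 14.
Total = 1 + 14 = 15.
3 parameter(s) fixed at known values: 15 - 3 = 12.
Dimension = 12

12


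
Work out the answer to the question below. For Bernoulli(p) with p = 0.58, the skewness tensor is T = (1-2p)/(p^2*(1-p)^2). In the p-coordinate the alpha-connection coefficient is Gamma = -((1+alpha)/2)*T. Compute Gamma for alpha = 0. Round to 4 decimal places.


Skewness (Amari-Chentsov) tensor: T = (1-2p)/(p^2*(1-p)^2).
p = 0.58, 1-2p = -0.16, p^2 = 0.3364, (1-p)^2 = 0.1764.
T = -0.16/(0.3364 * 0.1764) = -2.696283.
In the p-coordinate, Gamma^(alpha) = Gamma^(0) - (alpha/2)*T with Gamma^(0) = (1/2)*g'(p) = -T/2,
so Gamma^(alpha) = -((1+alpha)/2)*T.
alpha = 0, -(1+alpha)/2 = -0.5.
Gamma = -0.5 * -2.696283 = 1.3481

1.3481


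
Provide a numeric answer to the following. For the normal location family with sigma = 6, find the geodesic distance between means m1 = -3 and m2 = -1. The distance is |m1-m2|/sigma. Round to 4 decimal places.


On the fixed-variance normal subfamily, geodesic distance = |m1-m2|/sigma.
|-3 - -1| = 2.
sigma = 6.
d = 2/6 = 0.3333

0.3333


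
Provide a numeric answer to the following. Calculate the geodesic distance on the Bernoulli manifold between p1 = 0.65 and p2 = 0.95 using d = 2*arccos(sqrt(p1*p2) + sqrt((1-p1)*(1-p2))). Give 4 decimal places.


Geodesic distance on Bernoulli manifold:
d(p1,p2) = 2*arccos(sqrt(p1*p2) + sqrt((1-p1)*(1-p2))).
sqrt(p1*p2) = sqrt(0.65*0.95) = 0.785812.
sqrt((1-p1)*(1-p2)) = sqrt(0.35*0.05) = 0.132288.
arg = 0.785812 + 0.132288 = 0.918099.
d = 2*arccos(0.918099) = 0.8151

0.8151


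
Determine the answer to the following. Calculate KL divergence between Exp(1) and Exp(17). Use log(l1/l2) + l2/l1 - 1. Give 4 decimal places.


KL divergence for exponential family:
KL = log(l1/l2) + l2/l1 - 1.
log(1/17) = -2.833213.
17/1 = 17.0.
KL = -2.833213 + 17.0 - 1 = 13.1668

13.1668


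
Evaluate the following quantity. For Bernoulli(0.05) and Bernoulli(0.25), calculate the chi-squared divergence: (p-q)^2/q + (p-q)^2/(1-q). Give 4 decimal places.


Chi-squared divergence between Bernoulli distributions:
chi^2 = (p-q)^2/q + (p-q)^2/(1-q).
p = 0.05, q = 0.25, p-q = -0.2.
(p-q)^2 = 0.04.
term1 = 0.04/0.25 = 0.16.
term2 = 0.04/0.75 = 0.053333.
chi^2 = 0.16 + 0.053333 = 0.2133

0.2133


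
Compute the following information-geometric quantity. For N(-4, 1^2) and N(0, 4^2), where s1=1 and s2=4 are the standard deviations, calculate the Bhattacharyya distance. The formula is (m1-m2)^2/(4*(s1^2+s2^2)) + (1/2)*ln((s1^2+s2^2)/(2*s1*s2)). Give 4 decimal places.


Bhattacharyya distance between two Gaussians:
DB = (m1-m2)^2/(4*(s1^2+s2^2)) + (1/2)*ln((s1^2+s2^2)/(2*s1*s2)).
(m1-m2)^2 = (-4)^2 = 16.
s1^2+s2^2 = 1 + 16 = 17.
term1 = 16/68 = 0.235294.
term2 = 0.5*ln(17/8.0) = 0.376886.
DB = 0.235294 + 0.376886 = 0.6122

0.6122


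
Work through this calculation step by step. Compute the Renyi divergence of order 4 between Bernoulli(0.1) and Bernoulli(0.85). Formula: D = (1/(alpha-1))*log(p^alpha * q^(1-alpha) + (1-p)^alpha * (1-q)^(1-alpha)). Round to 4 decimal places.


Renyi divergence of order alpha between Bernoulli distributions:
D = (1/(alpha-1))*log(p^alpha * q^(1-alpha) + (1-p)^alpha * (1-q)^(1-alpha)).
alpha = 4, p = 0.1, q = 0.85.
p^alpha * q^(1-alpha) = 0.1^4 * 0.85^-3 = 0.000163.
(1-p)^alpha * (1-q)^(1-alpha) = 0.9^4 * 0.15^-3 = 194.4.
sum = 0.000163 + 194.4 = 194.400163.
D = (1/3)*log(194.400163) = 1.7566

1.7566


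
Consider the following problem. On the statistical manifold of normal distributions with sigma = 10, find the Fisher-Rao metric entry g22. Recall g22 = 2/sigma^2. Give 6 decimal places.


For the 2-parameter normal family, the Fisher metric has:
  g11 = 1/sigma^2, g22 = 2/sigma^2.
sigma = 10, sigma^2 = 100.
g22 = 0.020000

0.020000


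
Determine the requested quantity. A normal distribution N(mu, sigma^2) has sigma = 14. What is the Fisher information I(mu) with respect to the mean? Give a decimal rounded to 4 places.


The Fisher information for the mean of a normal distribution is I(mu) = 1/sigma^2.
sigma = 14, so sigma^2 = 196.
I(mu) = 1/196 = 0.0051

0.0051


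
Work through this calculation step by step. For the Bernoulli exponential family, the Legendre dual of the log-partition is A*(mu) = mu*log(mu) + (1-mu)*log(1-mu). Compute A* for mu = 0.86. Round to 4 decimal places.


Legendre transform for Bernoulli:
A*(mu) = mu*log(mu) + (1-mu)*log(1-mu).
mu = 0.86, 1-mu = 0.14.
mu*log(mu) = 0.86*log(0.86) = -0.129708.
(1-mu)*log(1-mu) = 0.14*log(0.14) = -0.275256.
A* = -0.129708 + -0.275256 = -0.4050

-0.4050


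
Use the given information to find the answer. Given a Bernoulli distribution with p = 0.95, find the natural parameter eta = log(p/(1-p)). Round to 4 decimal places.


Natural parameter for Bernoulli: eta = log(p/(1-p)).
p = 0.95, 1-p = 0.05.
p/(1-p) = 19.0.
eta = log(19.0) = 2.9444

2.9444


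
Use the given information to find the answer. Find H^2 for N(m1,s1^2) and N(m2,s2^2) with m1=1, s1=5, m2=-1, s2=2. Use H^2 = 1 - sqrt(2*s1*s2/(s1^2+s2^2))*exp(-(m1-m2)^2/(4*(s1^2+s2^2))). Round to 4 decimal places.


Squared Hellinger distance for Gaussians:
H^2 = 1 - sqrt(2*s1*s2/(s1^2+s2^2)) * exp(-(m1-m2)^2/(4*(s1^2+s2^2))).
s1^2 = 25, s2^2 = 4, s1^2+s2^2 = 29.
sqrt(2*5*2/(29)) = 0.830455.
(m1-m2)^2 = (2)^2 = 4.
exp(-4/(4*29)) = exp(-0.034483) = 0.966105.
H^2 = 1 - 0.830455*0.966105 = 0.1977

0.1977


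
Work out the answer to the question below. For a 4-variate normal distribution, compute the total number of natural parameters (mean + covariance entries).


Exponential family dimension calculation:
For 4-dim MVN: mean has 4 params, covariance has 4*5/2 = 10 unique entries.
Total dim = 4 + 10 = 14.

14


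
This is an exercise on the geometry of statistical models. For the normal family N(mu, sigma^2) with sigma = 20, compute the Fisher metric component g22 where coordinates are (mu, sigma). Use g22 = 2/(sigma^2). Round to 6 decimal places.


For the 2-parameter normal family, the Fisher metric has:
  g11 = 1/sigma^2, g22 = 2/sigma^2.
sigma = 20, sigma^2 = 400.
g22 = 0.005000

0.005000


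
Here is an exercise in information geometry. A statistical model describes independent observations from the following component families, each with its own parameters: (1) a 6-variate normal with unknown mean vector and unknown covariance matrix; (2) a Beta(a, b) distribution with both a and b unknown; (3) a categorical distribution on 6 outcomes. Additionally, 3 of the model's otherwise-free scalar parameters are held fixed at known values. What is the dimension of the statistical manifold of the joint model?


The dimension of a statistical manifold equals the number of free
(independent) real parameters of the model. For a product of independent
blocks the parameter counts add.
- 6-variate normal: 6 (mean) + 6*7/2 = 21 (symmetric covariance) = 27.
- Beta (a, b): 2.
- categorical on 6 outcomes (probabilities sum to 1): 6-1 = 5.
Total = 27 + 2 + 5 = 34.
3 parameter(s) fixed at known values: 34 - 3 = 31.
Dimension = 31

31


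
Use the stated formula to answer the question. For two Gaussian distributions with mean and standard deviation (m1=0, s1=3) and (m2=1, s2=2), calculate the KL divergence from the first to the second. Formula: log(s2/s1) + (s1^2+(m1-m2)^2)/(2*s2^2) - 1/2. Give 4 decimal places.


KL divergence between normal distributions:
KL = log(s2/s1) + (s1^2 + (m1-m2)^2)/(2*s2^2) - 1/2.
log(2/3) = -0.405465.
(3^2 + (0-1)^2)/(2*2^2) = (9 + 1)/8 = 1.25.
KL = -0.405465 + 1.25 - 0.5 = 0.3445

0.3445
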